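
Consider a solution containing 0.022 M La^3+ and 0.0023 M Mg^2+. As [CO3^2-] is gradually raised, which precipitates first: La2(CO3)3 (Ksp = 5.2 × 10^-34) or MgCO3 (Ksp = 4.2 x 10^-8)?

Each salt begins to precipitate when Q = Ksp, i.e. when [CO3^2-] reaches its threshold.
For La2(CO3)3: 5.2 × 10^-34 = (0.022)^2 × [CO3^2-]^3  ⇒  [CO3^2-] = 1.0 × 10^-10 M.
For MgCO3: 4.2 x 10^-8 = 0.0023 × [CO3^2-]  ⇒  [CO3^2-] = 1.8 x 10^-5 M.
The salt with the lower threshold [CO3^2-] precipitates first: La2(CO3)3.

La2(CO3)3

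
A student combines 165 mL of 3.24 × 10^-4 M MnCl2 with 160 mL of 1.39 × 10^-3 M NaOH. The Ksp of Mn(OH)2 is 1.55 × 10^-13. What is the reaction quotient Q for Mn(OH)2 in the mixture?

Total volume = 165 + 160 = 325 mL.
[Mn^2+] = 3.24 × 10^-4 × (165/325) = 1.645 × 10^-4 M
[OH^-] = 1.39 x 10^-3 × (160/325) = 6.843 × 10^-4 M
Mn(OH)2(s) <=> Mn^2+ + 2 OH^-, so Q = [Mn^2+][OH^-]^2
Q = (1.645 x 10^-4)(6.843 × 10^-4)^2 = 7.70 × 10^-11
Q > Ksp, so Mn(OH)2 will precipitate.

7.70 x 10^-11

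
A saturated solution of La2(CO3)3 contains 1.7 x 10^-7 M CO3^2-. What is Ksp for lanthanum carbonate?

La2(CO3)3(s) ⇌ 2 La^3+(aq) + 3 CO3^2-(aq)
Stoichiometry gives [La^3+] = (2/3)[CO3^2-] = 1.13 × 10^-7 M.
Ksp = [La^3+]^2[CO3^2-]^3
Ksp = (1.13 x 10^-7)^2 × (1.7 × 10^-7)^3 = 6.3 x 10^-35

Ksp = 6.3 × 10^-35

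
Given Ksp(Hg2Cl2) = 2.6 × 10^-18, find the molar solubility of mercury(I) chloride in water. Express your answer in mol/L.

8.7e-7 M

Hg2Cl2(s) ⇌ Hg2^2+ + 2 Cl^-
Ksp = [Hg2^2+][Cl^-]^2
With molar solubility s: [Hg2^2+] = s, [Cl^-] = 2s.
Ksp = s(2s)^2 = 4s^3
s^3 = 2.6 × 10^-18 / 4, so s = 8.7 x 10^-7 M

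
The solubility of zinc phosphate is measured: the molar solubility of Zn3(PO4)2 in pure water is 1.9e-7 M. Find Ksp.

Ksp = 2.7 × 10^-32

Zn3(PO4)2(s) ⇌ 3 Zn^2+(aq) + 2 PO4^3-(aq)
For each mole of Zn3(PO4)2 that dissolves: [Zn^2+] = 3s, [PO4^3-] = 2s.
Ksp = [Zn^2+]^3[PO4^3-]^2
So Ksp = (3s)^3 × (2s)^2 = 108s^5
With s = 1.9 × 10^-7: Ksp = 2.7 x 10^-32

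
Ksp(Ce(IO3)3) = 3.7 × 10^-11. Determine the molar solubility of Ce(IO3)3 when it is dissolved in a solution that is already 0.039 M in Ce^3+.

3.3 × 10^-4 M

Ce(IO3)3(s) ⇌ Ce^3+(aq) + 3 IO3^-(aq)
Ksp = [Ce^3+][IO3^-]^3
Let s be the molar solubility in this solution. [Ce^3+] = 0.039 + s ≈ 0.039, [IO3^-] = 3s (Ksp is small, so little additional dissolves).
Ksp ≈ 0.039 × (3s)^3
s = 3.3 × 10^-4 M
Check: s = 3.3 × 10^-4 ≪ 0.039, so the approximation is valid.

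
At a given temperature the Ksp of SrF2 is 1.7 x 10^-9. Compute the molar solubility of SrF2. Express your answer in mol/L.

7.5 × 10^-4 M

SrF2(s) ⇌ Sr^2+ + 2 F^-
Ksp = [Sr^2+][F^-]^2
For each mole of SrF2 that dissolves: [Sr^2+] = s, [F^-] = 2s.
So Ksp = s × (2s)^2 = 4s^3
s^3 = 1.7 x 10^-9 / 4, so s = 7.5 × 10^-4 M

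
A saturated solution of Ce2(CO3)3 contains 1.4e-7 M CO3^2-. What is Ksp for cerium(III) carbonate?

Ksp = 2.4 × 10^-35

Ce2(CO3)3(s) ⇌ 2 Ce^3+ + 3 CO3^2-
Stoichiometry gives [Ce^3+] = (2/3)[CO3^2-] = 9.33 × 10^-8 M.
Ksp = [Ce^3+]^2[CO3^2-]^3
Ksp = (9.33 × 10^-8)^2 × (1.4 x 10^-7)^3 = 2.4 × 10^-35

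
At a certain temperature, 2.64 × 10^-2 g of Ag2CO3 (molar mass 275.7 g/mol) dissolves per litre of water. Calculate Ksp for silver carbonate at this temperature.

Ksp = 3.51 × 10^-12

Molar solubility s = (2.64 × 10^-2 g/L) / (275.7 g/mol) = 9.576 x 10^-5 M.
Ag2CO3(s) ⇌ 2 Ag^+ + CO3^2-
For each mole of Ag2CO3 that dissolves: [Ag^+] = 2s, [CO3^2-] = s.
Ksp = [Ag^+]^2[CO3^2-]
Ksp = (2s)^2s = 4s^3
Ksp = 4 × (9.576 × 10^-5)^3 = 3.51 × 10^-12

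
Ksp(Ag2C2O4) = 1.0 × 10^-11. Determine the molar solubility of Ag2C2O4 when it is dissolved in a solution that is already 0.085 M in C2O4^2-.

Ag2C2O4(s) <=> 2 Ag^+(aq) + C2O4^2-(aq)
Ksp = [Ag^+]^2[C2O4^2-]
Let s = moles of Ag2C2O4 that dissolve per litre. [Ag^+] = 2s, [C2O4^2-] = 0.085 + s ≈ 0.085 (Ksp is small, so little additional dissolves).
Ksp ≈ (2s)^2 × 0.085
s = 5.4 × 10^-6 M
Check: s = 5.4 × 10^-6 ≪ 0.085, so the approximation is valid.

s ≈ 5.4e-6 M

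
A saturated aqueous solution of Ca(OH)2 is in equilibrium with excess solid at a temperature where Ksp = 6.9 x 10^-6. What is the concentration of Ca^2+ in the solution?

[Ca^2+] = 1.2 x 10^-2 M

Ca(OH)2(s) <=> Ca^2+(aq) + 2 OH^-(aq)
Ksp = [Ca^2+][OH^-]^2
If s mol/L of Ca(OH)2 dissolves, [Ca^2+] = s and [OH^-] = 2s.
So Ksp = s × (2s)^2 = 4s^3
Solving, s = (6.9 x 10^-6/4)^(1/3) = 1.20 × 10^-2 M
[Ca^2+] = s = 1.2 x 10^-2 M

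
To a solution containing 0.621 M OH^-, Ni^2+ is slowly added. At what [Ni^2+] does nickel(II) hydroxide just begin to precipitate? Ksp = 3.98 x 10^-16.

Ni(OH)2(s) ⇌ Ni^2+(aq) + 2 OH^-(aq)
Ksp = [Ni^2+][OH^-]^2
Precipitation begins when Q = Ksp. With [OH^-] = 0.621 M:
3.98 x 10^-16 = (0.621)^2 × [Ni^2+]
[Ni^2+] = (3.98 x 10^-16 / 3.856 × 10^-1) = 1.03 x 10^-15 M

[Ni^2+] ≈ 1.03 × 10^-15 M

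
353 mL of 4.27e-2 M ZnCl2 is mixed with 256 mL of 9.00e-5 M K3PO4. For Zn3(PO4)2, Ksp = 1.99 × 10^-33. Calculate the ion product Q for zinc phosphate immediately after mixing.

Q = 2.17 × 10^-14

Total volume = 353 + 256 = 609 mL.
[Zn^2+] = 4.27 x 10^-2 × (353/609) = 2.475 x 10^-2 M
[PO4^3-] = 9.00 x 10^-5 × (256/609) = 3.783 × 10^-5 M
Zn3(PO4)2(s) <=> 3 Zn^2+ + 2 PO4^3-, so Q = [Zn^2+]^3[PO4^3-]^2
Q = (2.475 × 10^-2)^3(3.783 × 10^-5)^2 = 2.17 x 10^-14
Q > Ksp, so Zn3(PO4)2 will precipitate.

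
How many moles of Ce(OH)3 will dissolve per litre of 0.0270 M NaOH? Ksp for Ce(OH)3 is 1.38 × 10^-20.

Ce(OH)3(s) ⇌ Ce^3+ + 3 OH^-
Ksp = [Ce^3+][OH^-]^3
Let s be the molar solubility in this solution. [Ce^3+] = s, [OH^-] = 0.0270 + 3s ≈ 0.0270 (Ksp is small, so little additional dissolves).
Ksp ≈ s × (0.0270)^3
s = 7.01 x 10^-16 M
Check: 3s = 2.1 × 10^-15 ≪ 0.0270, so the approximation is valid.

s = 7.01e-16 M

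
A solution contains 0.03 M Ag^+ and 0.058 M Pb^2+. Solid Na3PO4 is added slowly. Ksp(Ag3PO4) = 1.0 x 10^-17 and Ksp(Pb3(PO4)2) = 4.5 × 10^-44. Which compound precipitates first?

Each salt begins to precipitate when Q = Ksp, i.e. when [PO4^3-] reaches its threshold.
For Ag3PO4: 1.0 x 10^-17 = (0.03)^3 × [PO4^3-]  ⇒  [PO4^3-] = 3.7 × 10^-13 M.
For Pb3(PO4)2: 4.5 × 10^-44 = (0.058)^3 × [PO4^3-]^2  ⇒  [PO4^3-] = 1.5 × 10^-20 M.
The salt with the lower threshold [PO4^3-] precipitates first: Pb3(PO4)2.

Pb3(PO4)2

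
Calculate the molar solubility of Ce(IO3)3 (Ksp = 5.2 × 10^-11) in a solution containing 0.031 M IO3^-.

Ce(IO3)3(s) ⇌ Ce^3+(aq) + 3 IO3^-(aq)
Ksp = [Ce^3+][IO3^-]^3
If s mol/L dissolves here, [Ce^3+] = s, [IO3^-] = 0.031 + 3s ≈ 0.031 (since the IO3^- already present dominates).
Ksp ≈ s × (0.031)^3
s = 1.7 × 10^-6 M
Check: 3s = 5.2 × 10^-6 ≪ 0.031, so the approximation is valid.

s = 1.7 × 10^-6 M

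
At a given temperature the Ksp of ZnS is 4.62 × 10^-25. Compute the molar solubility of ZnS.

ZnS(s) <=> Zn^2+ + S^2-
Ksp = [Zn^2+][S^2-]
Let s = molar solubility. Then [Zn^2+] = s and [S^2-] = s.
Ksp = s^2
s = √(4.62 × 10^-25) = 6.80 x 10^-13 M

s = 6.80e-13 M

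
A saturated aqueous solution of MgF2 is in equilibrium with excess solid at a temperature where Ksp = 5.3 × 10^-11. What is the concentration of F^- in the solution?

MgF2(s) ⇌ Mg^2+ + 2 F^-
Ksp = [Mg^2+][F^-]^2
If s mol/L of MgF2 dissolves, [Mg^2+] = s and [F^-] = 2s.
So Ksp = s × (2s)^2 = 4s^3
s = (5.3 × 10^-11 / 4)^(1/3) = 2.37 × 10^-4 M
[F^-] = 2s = 4.7 × 10^-4 M

[F^-] ≈ 4.7 × 10^-4 M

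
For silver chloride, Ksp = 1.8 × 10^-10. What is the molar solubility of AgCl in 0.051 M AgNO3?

3.5 × 10^-9 M

AgCl(s) ⇌ Ag^+(aq) + Cl^-(aq)
Ksp = [Ag^+][Cl^-]
Let s = moles of AgCl that dissolve per litre. [Ag^+] = 0.051 + s ≈ 0.051, [Cl^-] = s (common-ion effect: Ag^+ is already 0.051 M).
Ksp ≈ 0.051 × s
s = 3.5 × 10^-9 M
Check: s = 3.5 x 10^-9 ≪ 0.051, so the approximation is valid.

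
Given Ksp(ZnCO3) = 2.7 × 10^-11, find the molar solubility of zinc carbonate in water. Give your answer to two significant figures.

ZnCO3(s) ⇌ Zn^2+ + CO3^2-
Ksp = [Zn^2+][CO3^2-]
With molar solubility s: [Zn^2+] = s, [CO3^2-] = s.
Ksp = (s)(s) = s^2
s = √(2.7 × 10^-11) = 5.2 × 10^-6 M

s ≈ 5.2 × 10^-6 M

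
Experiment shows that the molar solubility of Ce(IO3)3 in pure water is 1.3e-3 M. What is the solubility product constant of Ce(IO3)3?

Ksp ≈ 7.7 x 10^-11

Ce(IO3)3(s) ⇌ Ce^3+ + 3 IO3^-
With molar solubility s: [Ce^3+] = s, [IO3^-] = 3s.
Ksp = [Ce^3+][IO3^-]^3
Substituting: Ksp = s(3s)^3 = 27s^4
Ksp = 27 × (1.3 × 10^-3)^4 = 7.7 x 10^-11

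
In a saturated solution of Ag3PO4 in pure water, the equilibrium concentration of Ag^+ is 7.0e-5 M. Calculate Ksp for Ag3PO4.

Ag3PO4(s) ⇌ 3 Ag^+ + PO4^3-
Stoichiometry gives [PO4^3-] = (1/3)[Ag^+] = 2.33 × 10^-5 M.
Ksp = [Ag^+]^3[PO4^3-]
Ksp = (7.0 x 10^-5)^3 × 2.33 × 10^-5 = 8.0 x 10^-18

Ksp ≈ 8.0 × 10^-18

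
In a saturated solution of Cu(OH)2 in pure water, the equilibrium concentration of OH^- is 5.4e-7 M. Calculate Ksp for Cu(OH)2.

Ksp = 7.9e-20

Cu(OH)2(s) ⇌ Cu^2+(aq) + 2 OH^-(aq)
Stoichiometry gives [Cu^2+] = (1/2)[OH^-] = 2.70 × 10^-7 M.
Ksp = [Cu^2+][OH^-]^2
Ksp = 2.70 × 10^-7 × (5.4 x 10^-7)^2 = 7.9 x 10^-20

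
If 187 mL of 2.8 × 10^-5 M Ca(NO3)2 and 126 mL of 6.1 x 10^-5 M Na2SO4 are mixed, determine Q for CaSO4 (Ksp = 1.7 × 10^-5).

Total volume = 187 + 126 = 313 mL.
[Ca^2+] = 2.8 × 10^-5 × (187/313) = 1.67 x 10^-5 M
[SO4^2-] = 6.1 × 10^-5 × (126/313) = 2.46 x 10^-5 M
CaSO4(s) ⇌ Ca^2+(aq) + SO4^2-(aq), so Q = [Ca^2+][SO4^2-]
Q = (1.67 × 10^-5)(2.46 × 10^-5) = 4.1 x 10^-10
Q < Ksp, so no precipitate of CaSO4 forms.

Q = 4.1 × 10^-10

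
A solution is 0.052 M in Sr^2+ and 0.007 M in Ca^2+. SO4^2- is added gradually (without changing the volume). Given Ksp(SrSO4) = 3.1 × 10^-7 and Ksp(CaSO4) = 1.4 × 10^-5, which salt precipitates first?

SrSO4

Precipitation of each salt starts when its ion product equals its Ksp.
For SrSO4: 3.1 × 10^-7 = 0.052 × [SO4^2-]  ⇒  [SO4^2-] = 6.0 × 10^-6 M.
For CaSO4: 1.4 × 10^-5 = 0.007 × [SO4^2-]  ⇒  [SO4^2-] = 2.0 × 10^-3 M.
The salt with the lower threshold [SO4^2-] precipitates first: SrSO4.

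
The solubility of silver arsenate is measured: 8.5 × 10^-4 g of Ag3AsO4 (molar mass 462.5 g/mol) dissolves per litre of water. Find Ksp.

Ksp ≈ 3.1e-22

Molar solubility s = (8.5 × 10^-4 g/L) / (462.5 g/mol) = 1.84 x 10^-6 M.
Ag3AsO4(s) ⇌ 3 Ag^+ + AsO4^3-
With molar solubility s: [Ag^+] = 3s, [AsO4^3-] = s.
Ksp = [Ag^+]^3[AsO4^3-]
So Ksp = (3s)^3 × s = 27s^4
Ksp = 27 × (1.84 x 10^-6)^4 = 3.1 × 10^-22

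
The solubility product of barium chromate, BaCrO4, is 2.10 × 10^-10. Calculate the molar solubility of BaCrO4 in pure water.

s = 1.45 × 10^-5 M

BaCrO4(s) ⇌ Ba^2+ + CrO4^2-
Ksp = [Ba^2+][CrO4^2-]
For each mole of BaCrO4 that dissolves: [Ba^2+] = s, [CrO4^2-] = s.
Ksp = (s)(s) = s^2
s = (2.10 × 10^-10)^(1/2) = 1.45 x 10^-5 M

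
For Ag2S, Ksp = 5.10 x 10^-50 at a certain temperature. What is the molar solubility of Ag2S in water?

Ag2S(s) ⇌ 2 Ag^+ + S^2-
Ksp = [Ag^+]^2[S^2-]
Let s = molar solubility. Then [Ag^+] = 2s and [S^2-] = s.
So Ksp = (2s)^2 × s = 4s^3
s^3 = 5.10 x 10^-50 / 4, so s = 2.34 × 10^-17 M

s ≈ 2.34 x 10^-17 M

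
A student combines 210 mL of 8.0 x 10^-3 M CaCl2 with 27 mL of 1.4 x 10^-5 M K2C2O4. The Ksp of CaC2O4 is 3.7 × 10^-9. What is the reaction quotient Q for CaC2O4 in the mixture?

Total volume = 210 + 27 = 237 mL.
[Ca^2+] = 8.0 × 10^-3 × (210/237) = 7.09 x 10^-3 M
[C2O4^2-] = 1.4 × 10^-5 × (27/237) = 1.59 × 10^-6 M
CaC2O4(s) ⇌ Ca^2+ + C2O4^2-, so Q = [Ca^2+][C2O4^2-]
Q = (7.09 × 10^-3)(1.59 × 10^-6) = 1.1 × 10^-8
Q > Ksp, so CaC2O4 will precipitate.

Q = 1.1e-8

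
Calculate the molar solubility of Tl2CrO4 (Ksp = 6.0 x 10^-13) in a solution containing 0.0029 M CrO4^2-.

Tl2CrO4(s) ⇌ 2 Tl^+(aq) + CrO4^2-(aq)
Ksp = [Tl^+]^2[CrO4^2-]
Let s be the molar solubility in this solution. [Tl^+] = 2s, [CrO4^2-] = 0.0029 + s ≈ 0.0029 (since the CrO4^2- already present dominates).
Ksp ≈ (2s)^2 × 0.0029
s = 7.2 × 10^-6 M
Check: s = 7.2 × 10^-6 ≪ 0.0029, so the approximation is valid.

7.2 x 10^-6 M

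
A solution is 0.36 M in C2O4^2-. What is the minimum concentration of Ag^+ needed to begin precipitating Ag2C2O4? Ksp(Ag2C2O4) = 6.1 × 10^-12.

[Ag^+] = 4.1 × 10^-6 M

Ag2C2O4(s) <=> 2 Ag^+ + C2O4^2-
Ksp = [Ag^+]^2[C2O4^2-]
Precipitation begins when Q = Ksp. With [C2O4^2-] = 0.36 M:
6.1 × 10^-12 = (0.36) × [Ag^+]^2
[Ag^+] = (6.1 × 10^-12 / 3.6 × 10^-1)^(1/2) = 4.1 x 10^-6 M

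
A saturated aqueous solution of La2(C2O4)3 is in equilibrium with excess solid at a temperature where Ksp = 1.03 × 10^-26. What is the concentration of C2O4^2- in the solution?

La2(C2O4)3(s) ⇌ 2 La^3+ + 3 C2O4^2-
Ksp = [La^3+]^2[C2O4^2-]^3
For each mole of La2(C2O4)3 that dissolves: [La^3+] = 2s, [C2O4^2-] = 3s.
Substituting: Ksp = (2s)^2(3s)^3 = 108s^5
s = (1.03 × 10^-26 / 108)^(1/5) = 2.488 x 10^-6 M
[C2O4^2-] = 3s = 7.46 × 10^-6 M

[C2O4^2-] = 7.46 × 10^-6 M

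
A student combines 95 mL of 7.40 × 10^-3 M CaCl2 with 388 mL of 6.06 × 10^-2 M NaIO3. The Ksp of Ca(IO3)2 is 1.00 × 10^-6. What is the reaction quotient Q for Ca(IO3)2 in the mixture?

Total volume = 95 + 388 = 483 mL.
[Ca^2+] = 7.40 × 10^-3 × (95/483) = 1.455 × 10^-3 M
[IO3^-] = 6.06 × 10^-2 × (388/483) = 4.868 × 10^-2 M
Ca(IO3)2(s) ⇌ Ca^2+ + 2 IO3^-, so Q = [Ca^2+][IO3^-]^2
Q = (1.455 x 10^-3)(4.868 × 10^-2)^2 = 3.45 x 10^-6
Q > Ksp, so Ca(IO3)2 will precipitate.

Q ≈ 3.45e-6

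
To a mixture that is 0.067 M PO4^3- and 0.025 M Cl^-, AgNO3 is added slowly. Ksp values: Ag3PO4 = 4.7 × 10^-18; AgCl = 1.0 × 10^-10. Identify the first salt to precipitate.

AgCl

Precipitation of each salt starts when its ion product equals its Ksp.
For Ag3PO4: 4.7 × 10^-18 = 0.067 × [Ag^+]^3  ⇒  [Ag^+] = 4.1 × 10^-6 M.
For AgCl: 1.0 × 10^-10 = 0.025 × [Ag^+]  ⇒  [Ag^+] = 4.0 x 10^-9 M.
The salt with the lower threshold [Ag^+] precipitates first: AgCl.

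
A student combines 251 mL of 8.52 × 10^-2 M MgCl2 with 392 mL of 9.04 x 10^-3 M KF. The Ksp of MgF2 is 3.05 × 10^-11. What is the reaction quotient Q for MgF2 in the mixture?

Total volume = 251 + 392 = 643 mL.
[Mg^2+] = 8.52 × 10^-2 × (251/643) = 3.326 × 10^-2 M
[F^-] = 9.04 x 10^-3 × (392/643) = 5.511 × 10^-3 M
MgF2(s) ⇌ Mg^2+ + 2 F^-, so Q = [Mg^2+][F^-]^2
Q = (3.326 × 10^-2)(5.511 x 10^-3)^2 = 1.01 × 10^-6
Q > Ksp, so MgF2 will precipitate.

1.01 x 10^-6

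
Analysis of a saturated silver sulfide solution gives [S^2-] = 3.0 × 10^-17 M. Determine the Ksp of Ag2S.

Ag2S(s) ⇌ 2 Ag^+(aq) + S^2-(aq)
Stoichiometry gives [Ag^+] = (2/1)[S^2-] = 6.00 × 10^-17 M.
Ksp = [Ag^+]^2[S^2-]
Ksp = (6.00 x 10^-17)^2 × 3.0 × 10^-17 = 1.1 x 10^-49

1.1e-49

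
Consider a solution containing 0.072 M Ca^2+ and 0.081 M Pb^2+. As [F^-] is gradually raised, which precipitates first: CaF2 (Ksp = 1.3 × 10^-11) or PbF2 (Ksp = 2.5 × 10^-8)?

CaF2

Each salt begins to precipitate when Q = Ksp, i.e. when [F^-] reaches its threshold.
For CaF2: 1.3 × 10^-11 = 0.072 × [F^-]^2  ⇒  [F^-] = 1.3 x 10^-5 M.
For PbF2: 2.5 × 10^-8 = 0.081 × [F^-]^2  ⇒  [F^-] = 5.6 x 10^-4 M.
The salt with the lower threshold [F^-] precipitates first: CaF2.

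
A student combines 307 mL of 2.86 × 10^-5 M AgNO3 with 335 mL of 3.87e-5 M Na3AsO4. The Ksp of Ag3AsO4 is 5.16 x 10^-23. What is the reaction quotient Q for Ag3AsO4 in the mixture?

Total volume = 307 + 335 = 642 mL.
[Ag^+] = 2.86 × 10^-5 × (307/642) = 1.368 × 10^-5 M
[AsO4^3-] = 3.87 x 10^-5 × (335/642) = 2.019 × 10^-5 M
Ag3AsO4(s) <=> 3 Ag^+ + AsO4^3-, so Q = [Ag^+]^3[AsO4^3-]
Q = (1.368 × 10^-5)^3(2.019 x 10^-5) = 5.17 × 10^-20
Q > Ksp, so Ag3AsO4 will precipitate.

5.17 × 10^-20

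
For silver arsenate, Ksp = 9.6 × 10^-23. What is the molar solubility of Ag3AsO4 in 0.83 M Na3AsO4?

Ag3AsO4(s) ⇌ 3 Ag^+ + AsO4^3-
Ksp = [Ag^+]^3[AsO4^3-]
If s mol/L dissolves here, [Ag^+] = 3s, [AsO4^3-] = 0.83 + s ≈ 0.83 (Ksp is small, so little additional dissolves).
Ksp ≈ (3s)^3 × 0.83
s = 1.6 × 10^-8 M
Check: s = 1.6 × 10^-8 ≪ 0.83, so the approximation is valid.

s ≈ 1.6 x 10^-8 M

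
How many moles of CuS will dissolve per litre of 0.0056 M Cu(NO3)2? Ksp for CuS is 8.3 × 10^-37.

CuS(s) <=> Cu^2+ + S^2-
Ksp = [Cu^2+][S^2-]
If s mol/L dissolves here, [Cu^2+] = 0.0056 + s ≈ 0.0056, [S^2-] = s (Ksp is small, so little additional dissolves).
Ksp ≈ 0.0056 × s
s = 1.5 x 10^-34 M
Check: s = 1.5 × 10^-34 ≪ 0.0056, so the approximation is valid.

s ≈ 1.5e-34 M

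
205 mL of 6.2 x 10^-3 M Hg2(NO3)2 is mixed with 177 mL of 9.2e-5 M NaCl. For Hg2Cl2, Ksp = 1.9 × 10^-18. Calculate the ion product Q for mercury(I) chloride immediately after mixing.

Q = 6.0e-12

Total volume = 205 + 177 = 382 mL.
[Hg2^2+] = 6.2 × 10^-3 × (205/382) = 3.33 × 10^-3 M
[Cl^-] = 9.2 × 10^-5 × (177/382) = 4.26 x 10^-5 M
Hg2Cl2(s) ⇌ Hg2^2+(aq) + 2 Cl^-(aq), so Q = [Hg2^2+][Cl^-]^2
Q = (3.33 x 10^-3)(4.26 x 10^-5)^2 = 6.0 × 10^-12
Q > Ksp, so Hg2Cl2 will precipitate.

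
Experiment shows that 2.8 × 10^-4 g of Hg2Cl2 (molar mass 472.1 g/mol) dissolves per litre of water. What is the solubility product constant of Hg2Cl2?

Ksp ≈ 8.3e-19

Molar solubility s = (2.8 × 10^-4 g/L) / (472.1 g/mol) = 5.93 x 10^-7 M.
Hg2Cl2(s) ⇌ Hg2^2+(aq) + 2 Cl^-(aq)
With molar solubility s: [Hg2^2+] = s, [Cl^-] = 2s.
Ksp = [Hg2^2+][Cl^-]^2
So Ksp = s × (2s)^2 = 4s^3
Ksp = 4 × (5.93 × 10^-7)^3 = 8.3 × 10^-19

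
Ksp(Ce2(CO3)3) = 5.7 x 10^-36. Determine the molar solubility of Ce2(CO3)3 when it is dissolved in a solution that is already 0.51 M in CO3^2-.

Ce2(CO3)3(s) <=> 2 Ce^3+(aq) + 3 CO3^2-(aq)
Ksp = [Ce^3+]^2[CO3^2-]^3
If s mol/L dissolves here, [Ce^3+] = 2s, [CO3^2-] = 0.51 + 3s ≈ 0.51 (since the CO3^2- already present dominates).
Ksp ≈ (2s)^2 × (0.51)^3
s = 3.3 × 10^-18 M
Check: 3s = 9.8 × 10^-18 ≪ 0.51, so the approximation is valid.

s = 3.3 × 10^-18 M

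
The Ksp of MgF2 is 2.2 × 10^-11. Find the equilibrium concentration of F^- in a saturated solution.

MgF2(s) ⇌ Mg^2+(aq) + 2 F^-(aq)
Ksp = [Mg^2+][F^-]^2
Let s = molar solubility. Then [Mg^2+] = s and [F^-] = 2s.
Ksp = s(2s)^2 = 4s^3
s = (2.2 × 10^-11 / 4)^(1/3) = 1.77 × 10^-4 M
[F^-] = 2s = 3.5 × 10^-4 M

[F^-] = 3.5 × 10^-4 M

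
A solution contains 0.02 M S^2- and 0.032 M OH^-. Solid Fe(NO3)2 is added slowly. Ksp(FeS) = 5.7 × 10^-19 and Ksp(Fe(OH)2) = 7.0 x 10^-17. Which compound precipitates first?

Each salt begins to precipitate when Q = Ksp, i.e. when [Fe^2+] reaches its threshold.
For FeS: 5.7 × 10^-19 = 0.02 × [Fe^2+]  ⇒  [Fe^2+] = 2.9 x 10^-17 M.
For Fe(OH)2: 7.0 x 10^-17 = (0.032)^2 × [Fe^2+]  ⇒  [Fe^2+] = 6.8 x 10^-14 M.
The salt with the lower threshold [Fe^2+] precipitates first: FeS.

FeS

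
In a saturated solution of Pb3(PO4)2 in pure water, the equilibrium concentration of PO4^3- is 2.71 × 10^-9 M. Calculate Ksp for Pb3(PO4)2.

Ksp = 4.93 × 10^-43

Pb3(PO4)2(s) ⇌ 3 Pb^2+(aq) + 2 PO4^3-(aq)
Stoichiometry gives [Pb^2+] = (3/2)[PO4^3-] = 4.065 × 10^-9 M.
Ksp = [Pb^2+]^3[PO4^3-]^2
Ksp = (4.065 × 10^-9)^3 × (2.71 x 10^-9)^2 = 4.93 × 10^-43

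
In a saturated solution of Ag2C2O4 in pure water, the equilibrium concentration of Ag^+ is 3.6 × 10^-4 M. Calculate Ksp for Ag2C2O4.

Ksp ≈ 2.3e-11

Ag2C2O4(s) <=> 2 Ag^+(aq) + C2O4^2-(aq)
Stoichiometry gives [C2O4^2-] = (1/2)[Ag^+] = 1.80 × 10^-4 M.
Ksp = [Ag^+]^2[C2O4^2-]
Ksp = (3.6 x 10^-4)^2 × 1.80 × 10^-4 = 2.3 x 10^-11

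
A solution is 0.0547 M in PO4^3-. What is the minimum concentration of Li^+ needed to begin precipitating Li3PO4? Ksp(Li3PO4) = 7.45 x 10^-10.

2.39e-3 M

Li3PO4(s) <=> 3 Li^+(aq) + PO4^3-(aq)
Ksp = [Li^+]^3[PO4^3-]
Precipitation begins when Q = Ksp. With [PO4^3-] = 0.0547 M:
7.45 x 10^-10 = (0.0547) × [Li^+]^3
[Li^+] = (7.45 x 10^-10 / 5.47 × 10^-2)^(1/3) = 2.39 × 10^-3 M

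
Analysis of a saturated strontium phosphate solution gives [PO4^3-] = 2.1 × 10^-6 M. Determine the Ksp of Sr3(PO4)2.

Ksp = 1.4 × 10^-28

Sr3(PO4)2(s) ⇌ 3 Sr^2+ + 2 PO4^3-
Stoichiometry gives [Sr^2+] = (3/2)[PO4^3-] = 3.15 × 10^-6 M.
Ksp = [Sr^2+]^3[PO4^3-]^2
Ksp = (3.15 × 10^-6)^3 × (2.1 x 10^-6)^2 = 1.4 x 10^-28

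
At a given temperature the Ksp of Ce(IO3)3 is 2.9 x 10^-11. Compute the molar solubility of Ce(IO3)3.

Ce(IO3)3(s) ⇌ Ce^3+(aq) + 3 IO3^-(aq)
Ksp = [Ce^3+][IO3^-]^3
If s mol/L of Ce(IO3)3 dissolves, [Ce^3+] = s and [IO3^-] = 3s.
So Ksp = s × (3s)^3 = 27s^4
s = (2.9 x 10^-11 / 27)^(1/4) = 1.0 × 10^-3 M

1.0e-3 M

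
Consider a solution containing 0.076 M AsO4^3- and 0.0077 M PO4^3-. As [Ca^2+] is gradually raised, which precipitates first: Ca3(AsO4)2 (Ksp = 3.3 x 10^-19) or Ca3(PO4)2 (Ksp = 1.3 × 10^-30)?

Ca3(PO4)2

Each salt begins to precipitate when Q = Ksp, i.e. when [Ca^2+] reaches its threshold.
For Ca3(AsO4)2: 3.3 x 10^-19 = (0.076)^2 × [Ca^2+]^3  ⇒  [Ca^2+] = 3.9 × 10^-6 M.
For Ca3(PO4)2: 1.3 × 10^-30 = (0.0077)^2 × [Ca^2+]^3  ⇒  [Ca^2+] = 2.8 × 10^-9 M.
The salt with the lower threshold [Ca^2+] precipitates first: Ca3(PO4)2.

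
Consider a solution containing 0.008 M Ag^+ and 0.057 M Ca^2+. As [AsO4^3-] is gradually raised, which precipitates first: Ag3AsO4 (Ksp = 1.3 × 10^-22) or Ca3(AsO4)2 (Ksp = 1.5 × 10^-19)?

Ag3AsO4

Precipitation of each salt starts when its ion product equals its Ksp.
For Ag3AsO4: 1.3 × 10^-22 = (0.008)^3 × [AsO4^3-]  ⇒  [AsO4^3-] = 2.5 × 10^-16 M.
For Ca3(AsO4)2: 1.5 × 10^-19 = (0.057)^3 × [AsO4^3-]^2  ⇒  [AsO4^3-] = 2.8 × 10^-8 M.
The salt with the lower threshold [AsO4^3-] precipitates first: Ag3AsO4.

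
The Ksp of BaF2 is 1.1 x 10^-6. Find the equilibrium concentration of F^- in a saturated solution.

BaF2(s) ⇌ Ba^2+(aq) + 2 F^-(aq)
Ksp = [Ba^2+][F^-]^2
For each mole of BaF2 that dissolves: [Ba^2+] = s, [F^-] = 2s.
Ksp = s(2s)^2 = 4s^3
Solving, s = (1.1 x 10^-6/4)^(1/3) = 6.50 × 10^-3 M
[F^-] = 2s = 1.3 x 10^-2 M

1.3 x 10^-2 M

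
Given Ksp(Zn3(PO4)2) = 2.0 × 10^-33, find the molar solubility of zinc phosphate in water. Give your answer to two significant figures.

Zn3(PO4)2(s) ⇌ 3 Zn^2+(aq) + 2 PO4^3-(aq)
Ksp = [Zn^2+]^3[PO4^3-]^2
Let s = molar solubility. Then [Zn^2+] = 3s and [PO4^3-] = 2s.
Ksp = (3s)^3(2s)^2 = 108s^5
s = (2.0 × 10^-33 / 108)^(1/5) = 1.1 × 10^-7 M

s ≈ 1.1e-7 M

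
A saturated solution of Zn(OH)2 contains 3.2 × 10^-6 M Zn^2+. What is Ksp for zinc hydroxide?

Zn(OH)2(s) <=> Zn^2+ + 2 OH^-
Stoichiometry gives [OH^-] = (2/1)[Zn^2+] = 6.40 × 10^-6 M.
Ksp = [Zn^2+][OH^-]^2
Ksp = 3.2 × 10^-6 × (6.40 × 10^-6)^2 = 1.3 × 10^-16

1.3 × 10^-16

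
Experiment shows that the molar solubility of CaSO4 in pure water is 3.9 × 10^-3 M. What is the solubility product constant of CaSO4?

1.5 × 10^-5

CaSO4(s) ⇌ Ca^2+ + SO4^2-
With molar solubility s: [Ca^2+] = s, [SO4^2-] = s.
Ksp = [Ca^2+][SO4^2-]
Ksp = s × s = s^2
With s = 3.9 × 10^-3: Ksp = 1.5 x 10^-5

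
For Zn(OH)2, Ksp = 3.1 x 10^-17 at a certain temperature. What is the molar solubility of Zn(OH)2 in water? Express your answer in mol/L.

Zn(OH)2(s) ⇌ Zn^2+(aq) + 2 OH^-(aq)
Ksp = [Zn^2+][OH^-]^2
With molar solubility s: [Zn^2+] = s, [OH^-] = 2s.
Substituting: Ksp = s(2s)^2 = 4s^3
s^3 = 3.1 x 10^-17 / 4, so s = 2.0 × 10^-6 M

s ≈ 2.0 × 10^-6 M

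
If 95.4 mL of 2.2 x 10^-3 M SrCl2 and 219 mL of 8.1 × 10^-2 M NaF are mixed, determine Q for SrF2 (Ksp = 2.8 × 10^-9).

Q ≈ 2.1 x 10^-6

Total volume = 95.4 + 219 = 314.4 mL.
[Sr^2+] = 2.2 x 10^-3 × (95.4/314.4) = 6.68 × 10^-4 M
[F^-] = 8.1 x 10^-2 × (219/314.4) = 5.64 × 10^-2 M
SrF2(s) ⇌ Sr^2+ + 2 F^-, so Q = [Sr^2+][F^-]^2
Q = (6.68 × 10^-4)(5.64 × 10^-2)^2 = 2.1 × 10^-6
Q > Ksp, so SrF2 will precipitate.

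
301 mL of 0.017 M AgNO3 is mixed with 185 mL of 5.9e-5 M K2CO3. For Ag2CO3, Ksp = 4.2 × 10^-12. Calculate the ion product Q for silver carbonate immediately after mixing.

Total volume = 301 + 185 = 486 mL.
[Ag^+] = 1.7 × 10^-2 × (301/486) = 1.05 × 10^-2 M
[CO3^2-] = 5.9 x 10^-5 × (185/486) = 2.25 × 10^-5 M
Ag2CO3(s) ⇌ 2 Ag^+ + CO3^2-, so Q = [Ag^+]^2[CO3^2-]
Q = (1.05 × 10^-2)^2(2.25 x 10^-5) = 2.5 × 10^-9
Q > Ksp, so Ag2CO3 will precipitate.

Q ≈ 2.5e-9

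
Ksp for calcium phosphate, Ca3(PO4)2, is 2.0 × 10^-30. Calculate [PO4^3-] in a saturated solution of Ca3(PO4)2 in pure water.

Ca3(PO4)2(s) <=> 3 Ca^2+ + 2 PO4^3-
Ksp = [Ca^2+]^3[PO4^3-]^2
With molar solubility s: [Ca^2+] = 3s, [PO4^3-] = 2s.
Ksp = (3s)^3(2s)^2 = 108s^5
s = (2.0 × 10^-30 / 108)^(1/5) = 4.50 × 10^-7 M
[PO4^3-] = 2s = 9.0 x 10^-7 M

[PO4^3-] ≈ 9.0e-7 M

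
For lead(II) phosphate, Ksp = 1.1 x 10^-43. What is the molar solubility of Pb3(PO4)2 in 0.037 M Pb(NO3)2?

Pb3(PO4)2(s) ⇌ 3 Pb^2+ + 2 PO4^3-
Ksp = [Pb^2+]^3[PO4^3-]^2
If s mol/L dissolves here, [Pb^2+] = 0.037 + 3s ≈ 0.037, [PO4^3-] = 2s (Ksp is small, so little additional dissolves).
Ksp ≈ (0.037)^3 × (2s)^2
s = 2.3 x 10^-20 M
Check: 3s = 7.0 x 10^-20 ≪ 0.037, so the approximation is valid.

s = 2.3 × 10^-20 M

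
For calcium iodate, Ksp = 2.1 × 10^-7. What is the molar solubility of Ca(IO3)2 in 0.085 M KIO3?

2.9e-5 M

Ca(IO3)2(s) <=> Ca^2+ + 2 IO3^-
Ksp = [Ca^2+][IO3^-]^2
Let s be the molar solubility in this solution. [Ca^2+] = s, [IO3^-] = 0.085 + 2s ≈ 0.085 (since IO3^- from KIO3 dominates).
Ksp ≈ s × (0.085)^2
s = 2.9 × 10^-5 M
Check: 2s = 5.8 x 10^-5 ≪ 0.085, so the approximation is valid.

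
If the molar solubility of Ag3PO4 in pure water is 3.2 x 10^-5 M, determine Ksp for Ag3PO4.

Ag3PO4(s) ⇌ 3 Ag^+(aq) + PO4^3-(aq)
If s mol/L of Ag3PO4 dissolves, [Ag^+] = 3s and [PO4^3-] = s.
Ksp = [Ag^+]^3[PO4^3-]
Substituting: Ksp = (3s)^3s = 27s^4
With s = 3.2 x 10^-5: Ksp = 2.8 × 10^-17

2.8e-17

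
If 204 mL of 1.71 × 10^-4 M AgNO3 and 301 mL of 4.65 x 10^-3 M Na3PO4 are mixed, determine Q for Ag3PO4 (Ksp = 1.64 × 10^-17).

Total volume = 204 + 301 = 505 mL.
[Ag^+] = 1.71 × 10^-4 × (204/505) = 6.908 x 10^-5 M
[PO4^3-] = 4.65 × 10^-3 × (301/505) = 2.772 x 10^-3 M
Ag3PO4(s) <=> 3 Ag^+(aq) + PO4^3-(aq), so Q = [Ag^+]^3[PO4^3-]
Q = (6.908 x 10^-5)^3(2.772 × 10^-3) = 9.14 × 10^-16
Q > Ksp, so Ag3PO4 will precipitate.

Q = 9.14e-16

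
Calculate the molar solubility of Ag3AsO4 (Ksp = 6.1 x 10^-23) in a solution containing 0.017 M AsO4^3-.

Ag3AsO4(s) <=> 3 Ag^+ + AsO4^3-
Ksp = [Ag^+]^3[AsO4^3-]
Let s be the molar solubility in this solution. [Ag^+] = 3s, [AsO4^3-] = 0.017 + s ≈ 0.017 (Ksp is small, so little additional dissolves).
Ksp ≈ (3s)^3 × 0.017
s = 5.1 x 10^-8 M
Check: s = 5.1 × 10^-8 ≪ 0.017, so the approximation is valid.

s = 5.1 x 10^-8 M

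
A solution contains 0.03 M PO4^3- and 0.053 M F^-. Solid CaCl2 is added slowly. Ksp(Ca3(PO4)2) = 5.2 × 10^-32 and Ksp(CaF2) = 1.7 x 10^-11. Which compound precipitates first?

Each salt begins to precipitate when Q = Ksp, i.e. when [Ca^2+] reaches its threshold.
For Ca3(PO4)2: 5.2 × 10^-32 = (0.03)^2 × [Ca^2+]^3  ⇒  [Ca^2+] = 3.9 x 10^-10 M.
For CaF2: 1.7 x 10^-11 = (0.053)^2 × [Ca^2+]  ⇒  [Ca^2+] = 6.1 × 10^-9 M.
The salt with the lower threshold [Ca^2+] precipitates first: Ca3(PO4)2.

Ca3(PO4)2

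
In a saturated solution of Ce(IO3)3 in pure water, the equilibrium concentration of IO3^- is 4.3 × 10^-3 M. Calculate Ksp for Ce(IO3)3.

Ksp ≈ 1.1 × 10^-10

Ce(IO3)3(s) ⇌ Ce^3+ + 3 IO3^-
Stoichiometry gives [Ce^3+] = (1/3)[IO3^-] = 1.43 × 10^-3 M.
Ksp = [Ce^3+][IO3^-]^3
Ksp = 1.43 × 10^-3 × (4.3 × 10^-3)^3 = 1.1 x 10^-10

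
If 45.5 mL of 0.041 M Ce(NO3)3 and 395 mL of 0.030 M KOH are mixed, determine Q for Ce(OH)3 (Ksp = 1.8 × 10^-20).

8.2 × 10^-8

Total volume = 45.5 + 395 = 440.5 mL.
[Ce^3+] = 4.1 x 10^-2 × (45.5/440.5) = 4.23 x 10^-3 M
[OH^-] = 3.0 × 10^-2 × (395/440.5) = 2.69 x 10^-2 M
Ce(OH)3(s) ⇌ Ce^3+ + 3 OH^-, so Q = [Ce^3+][OH^-]^3
Q = (4.23 × 10^-3)(2.69 × 10^-2)^3 = 8.2 × 10^-8
Q > Ksp, so Ce(OH)3 will precipitate.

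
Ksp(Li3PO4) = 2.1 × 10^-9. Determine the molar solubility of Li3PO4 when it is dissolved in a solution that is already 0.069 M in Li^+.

Li3PO4(s) ⇌ 3 Li^+(aq) + PO4^3-(aq)
Ksp = [Li^+]^3[PO4^3-]
Let s be the molar solubility in this solution. [Li^+] = 0.069 + 3s ≈ 0.069, [PO4^3-] = s (since the Li^+ already present dominates).
Ksp ≈ (0.069)^3 × s
s = 6.4 × 10^-6 M
Check: 3s = 1.9 × 10^-5 ≪ 0.069, so the approximation is valid.

s = 6.4 × 10^-6 M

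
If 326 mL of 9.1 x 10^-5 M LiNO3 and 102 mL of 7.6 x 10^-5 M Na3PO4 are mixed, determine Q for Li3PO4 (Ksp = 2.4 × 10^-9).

Total volume = 326 + 102 = 428 mL.
[Li^+] = 9.1 × 10^-5 × (326/428) = 6.93 × 10^-5 M
[PO4^3-] = 7.6 × 10^-5 × (102/428) = 1.81 x 10^-5 M
Li3PO4(s) <=> 3 Li^+(aq) + PO4^3-(aq), so Q = [Li^+]^3[PO4^3-]
Q = (6.93 × 10^-5)^3(1.81 × 10^-5) = 6.0 × 10^-18
Q < Ksp, so no precipitate of Li3PO4 forms.

6.0 × 10^-18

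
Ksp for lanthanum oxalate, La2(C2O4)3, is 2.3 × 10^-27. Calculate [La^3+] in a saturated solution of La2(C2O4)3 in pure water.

[La^3+] ≈ 3.7e-6 M

La2(C2O4)3(s) <=> 2 La^3+(aq) + 3 C2O4^2-(aq)
Ksp = [La^3+]^2[C2O4^2-]^3
For each mole of La2(C2O4)3 that dissolves: [La^3+] = 2s, [C2O4^2-] = 3s.
Ksp = (2s)^2(3s)^3 = 108s^5
s = (2.3 × 10^-27 / 108)^(1/5) = 1.84 × 10^-6 M
[La^3+] = 2s = 3.7 x 10^-6 M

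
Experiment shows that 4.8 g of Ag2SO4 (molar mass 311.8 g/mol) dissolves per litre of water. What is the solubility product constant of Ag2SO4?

Molar solubility s = (4.8 g/L) / (311.8 g/mol) = 1.54 x 10^-2 M.
Ag2SO4(s) ⇌ 2 Ag^+(aq) + SO4^2-(aq)
For each mole of Ag2SO4 that dissolves: [Ag^+] = 2s, [SO4^2-] = s.
Ksp = [Ag^+]^2[SO4^2-]
Substituting: Ksp = (2s)^2s = 4s^3
With s = 1.54 x 10^-2: Ksp = 1.5 × 10^-5

Ksp = 1.5 × 10^-5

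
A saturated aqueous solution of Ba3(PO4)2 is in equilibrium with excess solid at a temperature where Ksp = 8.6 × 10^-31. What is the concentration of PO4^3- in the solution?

Ba3(PO4)2(s) <=> 3 Ba^2+(aq) + 2 PO4^3-(aq)
Ksp = [Ba^2+]^3[PO4^3-]^2
With molar solubility s: [Ba^2+] = 3s, [PO4^3-] = 2s.
Ksp = (3s)^3(2s)^2 = 108s^5
Solving, s = (8.6 × 10^-31/108)^(1/5) = 3.80 x 10^-7 M
[PO4^3-] = 2s = 7.6 × 10^-7 M

[PO4^3-] = 7.6 x 10^-7 M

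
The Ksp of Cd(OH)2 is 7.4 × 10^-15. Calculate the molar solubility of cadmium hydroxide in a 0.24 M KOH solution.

Cd(OH)2(s) ⇌ Cd^2+ + 2 OH^-
Ksp = [Cd^2+][OH^-]^2
Let s be the molar solubility in this solution. [Cd^2+] = s, [OH^-] = 0.24 + 2s ≈ 0.24 (Ksp is small, so little additional dissolves).
Ksp ≈ s × (0.24)^2
s = 1.3 x 10^-13 M
Check: 2s = 2.6 × 10^-13 ≪ 0.24, so the approximation is valid.

1.3e-13 M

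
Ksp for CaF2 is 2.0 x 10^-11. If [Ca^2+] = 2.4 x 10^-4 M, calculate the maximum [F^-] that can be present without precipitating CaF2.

CaF2(s) <=> Ca^2+(aq) + 2 F^-(aq)
Ksp = [Ca^2+][F^-]^2
Precipitation begins when Q = Ksp. With [Ca^2+] = 2.4 x 10^-4 M:
2.0 x 10^-11 = (2.4 x 10^-4) × [F^-]^2
[F^-] = (2.0 x 10^-11 / 2.4 x 10^-4)^(1/2) = 2.9 x 10^-4 M

[F^-] ≈ 2.9 x 10^-4 M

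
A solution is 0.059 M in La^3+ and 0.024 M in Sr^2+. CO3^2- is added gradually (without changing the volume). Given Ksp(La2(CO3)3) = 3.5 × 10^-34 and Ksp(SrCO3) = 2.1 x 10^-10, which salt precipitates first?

Precipitation of each salt starts when its ion product equals its Ksp.
For La2(CO3)3: 3.5 × 10^-34 = (0.059)^2 × [CO3^2-]^3  ⇒  [CO3^2-] = 4.7 x 10^-11 M.
For SrCO3: 2.1 x 10^-10 = 0.024 × [CO3^2-]  ⇒  [CO3^2-] = 8.8 × 10^-9 M.
The salt with the lower threshold [CO3^2-] precipitates first: La2(CO3)3.

La2(CO3)3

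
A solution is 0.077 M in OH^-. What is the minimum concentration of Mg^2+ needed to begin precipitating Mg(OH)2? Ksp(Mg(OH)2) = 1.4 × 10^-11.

[Mg^2+] ≈ 2.4 × 10^-9 M

Mg(OH)2(s) ⇌ Mg^2+ + 2 OH^-
Ksp = [Mg^2+][OH^-]^2
Precipitation begins when Q = Ksp. With [OH^-] = 0.077 M:
1.4 × 10^-11 = (0.077)^2 × [Mg^2+]
[Mg^2+] = (1.4 × 10^-11 / 5.93 x 10^-3) = 2.4 × 10^-9 M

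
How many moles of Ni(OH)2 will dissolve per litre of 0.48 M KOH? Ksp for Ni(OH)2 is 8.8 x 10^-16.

3.8 × 10^-15 M

Ni(OH)2(s) <=> Ni^2+(aq) + 2 OH^-(aq)
Ksp = [Ni^2+][OH^-]^2
Let s = moles of Ni(OH)2 that dissolve per litre. [Ni^2+] = s, [OH^-] = 0.48 + 2s ≈ 0.48 (common-ion effect: OH^- is already 0.48 M).
Ksp ≈ s × (0.48)^2
s = 3.8 × 10^-15 M
Check: 2s = 7.6 x 10^-15 ≪ 0.48, so the approximation is valid.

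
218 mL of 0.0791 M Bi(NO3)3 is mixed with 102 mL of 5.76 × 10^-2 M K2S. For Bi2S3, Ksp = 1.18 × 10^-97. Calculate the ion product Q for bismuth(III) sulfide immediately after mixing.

Q ≈ 1.80 × 10^-8

Total volume = 218 + 102 = 320 mL.
[Bi^3+] = 7.91 x 10^-2 × (218/320) = 5.389 × 10^-2 M
[S^2-] = 5.76 × 10^-2 × (102/320) = 1.836 x 10^-2 M
Bi2S3(s) ⇌ 2 Bi^3+(aq) + 3 S^2-(aq), so Q = [Bi^3+]^2[S^2-]^3
Q = (5.389 x 10^-2)^2(1.836 x 10^-2)^3 = 1.80 × 10^-8
Q > Ksp, so Bi2S3 will precipitate.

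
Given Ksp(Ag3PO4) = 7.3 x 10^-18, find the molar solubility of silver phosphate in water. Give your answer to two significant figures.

s ≈ 2.3e-5 M

Ag3PO4(s) ⇌ 3 Ag^+ + PO4^3-
Ksp = [Ag^+]^3[PO4^3-]
With molar solubility s: [Ag^+] = 3s, [PO4^3-] = s.
Substituting: Ksp = (3s)^3s = 27s^4
s = (7.3 x 10^-18 / 27)^(1/4) = 2.3 × 10^-5 M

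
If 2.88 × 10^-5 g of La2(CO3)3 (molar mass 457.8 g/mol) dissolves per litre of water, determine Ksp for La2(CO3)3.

Molar solubility s = (2.88 × 10^-5 g/L) / (457.8 g/mol) = 6.291 × 10^-8 M.
La2(CO3)3(s) ⇌ 2 La^3+ + 3 CO3^2-
For each mole of La2(CO3)3 that dissolves: [La^3+] = 2s, [CO3^2-] = 3s.
Ksp = [La^3+]^2[CO3^2-]^3
Substituting: Ksp = (2s)^2(3s)^3 = 108s^5
With s = 6.291 × 10^-8: Ksp = 1.06 x 10^-34

Ksp ≈ 1.06e-34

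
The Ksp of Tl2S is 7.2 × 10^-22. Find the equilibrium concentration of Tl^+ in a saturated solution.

Tl2S(s) ⇌ 2 Tl^+ + S^2-
Ksp = [Tl^+]^2[S^2-]
With molar solubility s: [Tl^+] = 2s, [S^2-] = s.
So Ksp = (2s)^2 × s = 4s^3
s = (7.2 × 10^-22 / 4)^(1/3) = 5.65 × 10^-8 M
[Tl^+] = 2s = 1.1 x 10^-7 M

[Tl^+] = 1.1e-7 M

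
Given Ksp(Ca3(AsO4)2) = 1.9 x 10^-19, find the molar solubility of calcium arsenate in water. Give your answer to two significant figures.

7.1 × 10^-5 M

Ca3(AsO4)2(s) ⇌ 3 Ca^2+(aq) + 2 AsO4^3-(aq)
Ksp = [Ca^2+]^3[AsO4^3-]^2
With molar solubility s: [Ca^2+] = 3s, [AsO4^3-] = 2s.
So Ksp = (3s)^3 × (2s)^2 = 108s^5
Solving, s = (1.9 x 10^-19/108)^(1/5) = 7.1 x 10^-5 M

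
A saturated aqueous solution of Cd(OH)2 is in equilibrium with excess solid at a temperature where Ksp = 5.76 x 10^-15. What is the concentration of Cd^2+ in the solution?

Cd(OH)2(s) <=> Cd^2+(aq) + 2 OH^-(aq)
Ksp = [Cd^2+][OH^-]^2
Let s = molar solubility. Then [Cd^2+] = s and [OH^-] = 2s.
Substituting: Ksp = s(2s)^2 = 4s^3
Solving, s = (5.76 x 10^-15/4)^(1/3) = 1.129 x 10^-5 M
[Cd^2+] = s = 1.13 × 10^-5 M

[Cd^2+] ≈ 1.13 × 10^-5 M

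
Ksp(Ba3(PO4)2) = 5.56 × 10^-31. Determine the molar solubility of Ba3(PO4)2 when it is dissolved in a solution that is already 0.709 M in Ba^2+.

Ba3(PO4)2(s) ⇌ 3 Ba^2+ + 2 PO4^3-
Ksp = [Ba^2+]^3[PO4^3-]^2
If s mol/L dissolves here, [Ba^2+] = 0.709 + 3s ≈ 0.709, [PO4^3-] = 2s (Ksp is small, so little additional dissolves).
Ksp ≈ (0.709)^3 × (2s)^2
s = 6.25 × 10^-16 M
Check: 3s = 1.9 x 10^-15 ≪ 0.709, so the approximation is valid.

6.25e-16 M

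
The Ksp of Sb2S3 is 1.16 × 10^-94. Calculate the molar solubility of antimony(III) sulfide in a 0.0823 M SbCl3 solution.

Sb2S3(s) ⇌ 2 Sb^3+(aq) + 3 S^2-(aq)
Ksp = [Sb^3+]^2[S^2-]^3
Let s be the molar solubility in this solution. [Sb^3+] = 0.0823 + 2s ≈ 0.0823, [S^2-] = 3s (Ksp is small, so little additional dissolves).
Ksp ≈ (0.0823)^2 × (3s)^3
s = 8.59 × 10^-32 M
Check: 2s = 1.7 x 10^-31 ≪ 0.0823, so the approximation is valid.

s = 8.59 x 10^-32 M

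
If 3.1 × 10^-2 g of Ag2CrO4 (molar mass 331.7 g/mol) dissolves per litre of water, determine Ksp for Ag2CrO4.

Ksp ≈ 3.3e-12

Molar solubility s = (3.1 × 10^-2 g/L) / (331.7 g/mol) = 9.35 x 10^-5 M.
Ag2CrO4(s) ⇌ 2 Ag^+ + CrO4^2-
Let s = molar solubility. Then [Ag^+] = 2s and [CrO4^2-] = s.
Ksp = [Ag^+]^2[CrO4^2-]
Ksp = (2s)^2s = 4s^3
With s = 9.35 × 10^-5: Ksp = 3.3 × 10^-12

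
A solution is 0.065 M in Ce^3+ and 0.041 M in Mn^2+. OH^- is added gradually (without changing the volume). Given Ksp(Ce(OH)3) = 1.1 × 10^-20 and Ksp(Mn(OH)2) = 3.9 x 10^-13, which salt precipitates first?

Ce(OH)3

Each salt begins to precipitate when Q = Ksp, i.e. when [OH^-] reaches its threshold.
For Ce(OH)3: 1.1 × 10^-20 = 0.065 × [OH^-]^3  ⇒  [OH^-] = 5.5 × 10^-7 M.
For Mn(OH)2: 3.9 x 10^-13 = 0.041 × [OH^-]^2  ⇒  [OH^-] = 3.1 × 10^-6 M.
The salt with the lower threshold [OH^-] precipitates first: Ce(OH)3.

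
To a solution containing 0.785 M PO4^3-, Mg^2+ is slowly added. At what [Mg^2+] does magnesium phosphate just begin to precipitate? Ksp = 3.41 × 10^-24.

[Mg^2+] ≈ 1.77 × 10^-8 M

Mg3(PO4)2(s) ⇌ 3 Mg^2+(aq) + 2 PO4^3-(aq)
Ksp = [Mg^2+]^3[PO4^3-]^2
Precipitation begins when Q = Ksp. With [PO4^3-] = 0.785 M:
3.41 × 10^-24 = (0.785)^2 × [Mg^2+]^3
[Mg^2+] = (3.41 × 10^-24 / 6.162 × 10^-1)^(1/3) = 1.77 × 10^-8 M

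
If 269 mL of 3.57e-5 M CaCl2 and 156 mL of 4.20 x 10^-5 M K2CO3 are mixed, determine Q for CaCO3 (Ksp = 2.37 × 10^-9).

Total volume = 269 + 156 = 425 mL.
[Ca^2+] = 3.57 x 10^-5 × (269/425) = 2.260 × 10^-5 M
[CO3^2-] = 4.20 × 10^-5 × (156/425) = 1.542 x 10^-5 M
CaCO3(s) ⇌ Ca^2+(aq) + CO3^2-(aq), so Q = [Ca^2+][CO3^2-]
Q = (2.260 × 10^-5)(1.542 x 10^-5) = 3.48 × 10^-10
Q < Ksp, so no precipitate of CaCO3 forms.

Q ≈ 3.48e-10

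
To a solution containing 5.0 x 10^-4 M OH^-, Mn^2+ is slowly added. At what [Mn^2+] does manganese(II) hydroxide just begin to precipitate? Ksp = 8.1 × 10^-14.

[Mn^2+] = 3.2 x 10^-7 M

Mn(OH)2(s) <=> Mn^2+(aq) + 2 OH^-(aq)
Ksp = [Mn^2+][OH^-]^2
Precipitation begins when Q = Ksp. With [OH^-] = 5.0 x 10^-4 M:
8.1 × 10^-14 = (5.0 x 10^-4)^2 × [Mn^2+]
[Mn^2+] = (8.1 × 10^-14 / 2.50 x 10^-7) = 3.2 × 10^-7 M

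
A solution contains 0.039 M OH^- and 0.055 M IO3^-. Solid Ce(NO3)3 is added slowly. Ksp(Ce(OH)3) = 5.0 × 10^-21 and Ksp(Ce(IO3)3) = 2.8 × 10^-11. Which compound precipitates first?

Ce(OH)3

Each salt begins to precipitate when Q = Ksp, i.e. when [Ce^3+] reaches its threshold.
For Ce(OH)3: 5.0 × 10^-21 = (0.039)^3 × [Ce^3+]  ⇒  [Ce^3+] = 8.4 × 10^-17 M.
For Ce(IO3)3: 2.8 × 10^-11 = (0.055)^3 × [Ce^3+]  ⇒  [Ce^3+] = 1.7 × 10^-7 M.
The salt with the lower threshold [Ce^3+] precipitates first: Ce(OH)3.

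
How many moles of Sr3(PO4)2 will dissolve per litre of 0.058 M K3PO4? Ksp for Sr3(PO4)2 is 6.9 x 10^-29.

9.1 × 10^-10 M

Sr3(PO4)2(s) ⇌ 3 Sr^2+(aq) + 2 PO4^3-(aq)
Ksp = [Sr^2+]^3[PO4^3-]^2
Let s be the molar solubility in this solution. [Sr^2+] = 3s, [PO4^3-] = 0.058 + 2s ≈ 0.058 (since PO4^3- from K3PO4 dominates).
Ksp ≈ (3s)^3 × (0.058)^2
s = 9.1 × 10^-10 M
Check: 2s = 1.8 x 10^-9 ≪ 0.058, so the approximation is valid.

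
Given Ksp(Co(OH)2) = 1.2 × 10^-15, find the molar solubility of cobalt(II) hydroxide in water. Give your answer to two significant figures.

Co(OH)2(s) ⇌ Co^2+ + 2 OH^-
Ksp = [Co^2+][OH^-]^2
If s mol/L of Co(OH)2 dissolves, [Co^2+] = s and [OH^-] = 2s.
So Ksp = s × (2s)^2 = 4s^3
s = (1.2 × 10^-15 / 4)^(1/3) = 6.7 × 10^-6 M

s = 6.7 x 10^-6 M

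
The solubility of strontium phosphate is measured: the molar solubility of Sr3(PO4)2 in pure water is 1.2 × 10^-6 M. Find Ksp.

Sr3(PO4)2(s) ⇌ 3 Sr^2+ + 2 PO4^3-
With molar solubility s: [Sr^2+] = 3s, [PO4^3-] = 2s.
Ksp = [Sr^2+]^3[PO4^3-]^2
So Ksp = (3s)^3 × (2s)^2 = 108s^5
Ksp = 108 × (1.2 x 10^-6)^5 = 2.7 × 10^-28

2.7 × 10^-28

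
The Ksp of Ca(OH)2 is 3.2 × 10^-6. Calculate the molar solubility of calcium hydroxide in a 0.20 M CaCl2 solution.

s = 2.0e-3 M

Ca(OH)2(s) ⇌ Ca^2+ + 2 OH^-
Ksp = [Ca^2+][OH^-]^2
Let s = moles of Ca(OH)2 that dissolve per litre. [Ca^2+] = 0.20 + s ≈ 0.20, [OH^-] = 2s (since Ca^2+ from CaCl2 dominates).
Ksp ≈ 0.20 × (2s)^2
s = 2.0 × 10^-3 M
Check: s = 2.0 x 10^-3 ≪ 0.20, so the approximation is valid.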